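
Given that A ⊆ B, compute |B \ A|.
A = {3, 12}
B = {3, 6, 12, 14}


Set A = {3, 12}, |A| = 2
Set B = {3, 6, 12, 14}, |B| = 4
Since A ⊆ B: B \ A = {6, 14}
|B| - |A| = 4 - 2 = 2

2


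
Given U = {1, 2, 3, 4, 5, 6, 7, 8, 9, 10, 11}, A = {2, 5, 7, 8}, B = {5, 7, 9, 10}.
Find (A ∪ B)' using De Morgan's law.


U = {1, 2, 3, 4, 5, 6, 7, 8, 9, 10, 11}
A = {2, 5, 7, 8}, B = {5, 7, 9, 10}
A ∪ B = {2, 5, 7, 8, 9, 10}
(A ∪ B)' = U \ (A ∪ B) = {1, 3, 4, 6, 11}
Verification via A' ∩ B': A' = {1, 3, 4, 6, 9, 10, 11}, B' = {1, 2, 3, 4, 6, 8, 11}
A' ∩ B' = {1, 3, 4, 6, 11} ✓

{1, 3, 4, 6, 11}


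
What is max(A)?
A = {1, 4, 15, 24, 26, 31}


Set A = {1, 4, 15, 24, 26, 31}
Elements in ascending order: 1, 4, 15, 24, 26, 31
The largest element is 31.

31


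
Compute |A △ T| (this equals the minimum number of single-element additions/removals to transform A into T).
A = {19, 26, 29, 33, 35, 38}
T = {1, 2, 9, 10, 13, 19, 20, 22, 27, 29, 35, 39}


Set A = {19, 26, 29, 33, 35, 38}
Set T = {1, 2, 9, 10, 13, 19, 20, 22, 27, 29, 35, 39}
Elements to remove from A (in A, not in T): {26, 33, 38} → 3 removals
Elements to add to A (in T, not in A): {1, 2, 9, 10, 13, 20, 22, 27, 39} → 9 additions
Total edits = 3 + 9 = 12

12


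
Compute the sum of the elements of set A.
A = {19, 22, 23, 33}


Set A = {19, 22, 23, 33}
Sum = 19 + 22 + 23 + 33 = 97

97


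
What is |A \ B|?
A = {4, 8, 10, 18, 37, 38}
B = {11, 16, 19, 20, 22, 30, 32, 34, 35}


Set A = {4, 8, 10, 18, 37, 38}
Set B = {11, 16, 19, 20, 22, 30, 32, 34, 35}
A \ B = {4, 8, 10, 18, 37, 38}
|A \ B| = 6

6


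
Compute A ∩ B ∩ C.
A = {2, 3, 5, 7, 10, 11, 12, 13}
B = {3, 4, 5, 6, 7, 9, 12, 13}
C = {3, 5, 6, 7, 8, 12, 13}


Set A = {2, 3, 5, 7, 10, 11, 12, 13}
Set B = {3, 4, 5, 6, 7, 9, 12, 13}
Set C = {3, 5, 6, 7, 8, 12, 13}
First, A ∩ B = {3, 5, 7, 12, 13}
Then, (A ∩ B) ∩ C = {3, 5, 7, 12, 13}

{3, 5, 7, 12, 13}


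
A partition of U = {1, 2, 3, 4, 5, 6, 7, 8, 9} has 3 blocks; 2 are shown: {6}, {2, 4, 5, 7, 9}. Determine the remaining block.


U = {1, 2, 3, 4, 5, 6, 7, 8, 9}
Shown blocks: {6}, {2, 4, 5, 7, 9}
A partition's blocks are pairwise disjoint and cover U, so the missing block = U \ (union of shown blocks).
Union of shown blocks: {2, 4, 5, 6, 7, 9}
Missing block = U \ (union) = {1, 3, 8}

{1, 3, 8}


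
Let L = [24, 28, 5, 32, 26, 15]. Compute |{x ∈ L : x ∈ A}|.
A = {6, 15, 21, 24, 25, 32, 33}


Set A = {6, 15, 21, 24, 25, 32, 33}
Candidates: [24, 28, 5, 32, 26, 15]
Check each candidate:
24 ∈ A, 28 ∉ A, 5 ∉ A, 32 ∈ A, 26 ∉ A, 15 ∈ A
Count of candidates in A: 3

3


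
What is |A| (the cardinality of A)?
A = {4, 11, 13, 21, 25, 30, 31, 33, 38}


Set A = {4, 11, 13, 21, 25, 30, 31, 33, 38}
Listing elements: 4, 11, 13, 21, 25, 30, 31, 33, 38
Counting: 9 elements
|A| = 9

9


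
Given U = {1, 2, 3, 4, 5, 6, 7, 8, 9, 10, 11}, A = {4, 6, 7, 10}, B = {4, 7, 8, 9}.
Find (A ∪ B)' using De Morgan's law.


U = {1, 2, 3, 4, 5, 6, 7, 8, 9, 10, 11}
A = {4, 6, 7, 10}, B = {4, 7, 8, 9}
A ∪ B = {4, 6, 7, 8, 9, 10}
(A ∪ B)' = U \ (A ∪ B) = {1, 2, 3, 5, 11}
Verification via A' ∩ B': A' = {1, 2, 3, 5, 8, 9, 11}, B' = {1, 2, 3, 5, 6, 10, 11}
A' ∩ B' = {1, 2, 3, 5, 11} ✓

{1, 2, 3, 5, 11}


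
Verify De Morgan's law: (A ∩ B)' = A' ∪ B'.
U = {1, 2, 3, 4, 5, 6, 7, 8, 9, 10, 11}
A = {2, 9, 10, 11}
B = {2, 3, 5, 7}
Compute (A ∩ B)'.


U = {1, 2, 3, 4, 5, 6, 7, 8, 9, 10, 11}
A = {2, 9, 10, 11}, B = {2, 3, 5, 7}
A ∩ B = {2}
(A ∩ B)' = U \ (A ∩ B) = {1, 3, 4, 5, 6, 7, 8, 9, 10, 11}
Verification via A' ∪ B': A' = {1, 3, 4, 5, 6, 7, 8}, B' = {1, 4, 6, 8, 9, 10, 11}
A' ∪ B' = {1, 3, 4, 5, 6, 7, 8, 9, 10, 11} ✓

{1, 3, 4, 5, 6, 7, 8, 9, 10, 11}


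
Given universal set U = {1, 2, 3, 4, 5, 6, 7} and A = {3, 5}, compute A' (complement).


Universal set U = {1, 2, 3, 4, 5, 6, 7}
Set A = {3, 5}
A' = U \ A = elements in U but not in A
Checking each element of U:
1 (not in A, include), 2 (not in A, include), 3 (in A, exclude), 4 (not in A, include), 5 (in A, exclude), 6 (not in A, include), 7 (not in A, include)
A' = {1, 2, 4, 6, 7}

{1, 2, 4, 6, 7}


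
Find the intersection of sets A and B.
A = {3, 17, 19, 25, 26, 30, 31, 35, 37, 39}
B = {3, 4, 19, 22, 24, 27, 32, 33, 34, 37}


Set A = {3, 17, 19, 25, 26, 30, 31, 35, 37, 39}
Set B = {3, 4, 19, 22, 24, 27, 32, 33, 34, 37}
A ∩ B includes only elements in both sets.
Check each element of A against B:
3 ✓, 17 ✗, 19 ✓, 25 ✗, 26 ✗, 30 ✗, 31 ✗, 35 ✗, 37 ✓, 39 ✗
A ∩ B = {3, 19, 37}

{3, 19, 37}


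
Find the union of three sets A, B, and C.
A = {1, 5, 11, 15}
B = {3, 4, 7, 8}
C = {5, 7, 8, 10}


Set A = {1, 5, 11, 15}
Set B = {3, 4, 7, 8}
Set C = {5, 7, 8, 10}
First, A ∪ B = {1, 3, 4, 5, 7, 8, 11, 15}
Then, (A ∪ B) ∪ C = {1, 3, 4, 5, 7, 8, 10, 11, 15}

{1, 3, 4, 5, 7, 8, 10, 11, 15}


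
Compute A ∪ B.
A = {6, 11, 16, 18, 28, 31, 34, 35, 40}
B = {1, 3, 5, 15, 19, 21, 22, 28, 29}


Set A = {6, 11, 16, 18, 28, 31, 34, 35, 40}
Set B = {1, 3, 5, 15, 19, 21, 22, 28, 29}
A ∪ B includes all elements in either set.
Elements from A: {6, 11, 16, 18, 28, 31, 34, 35, 40}
Elements from B not already included: {1, 3, 5, 15, 19, 21, 22, 29}
A ∪ B = {1, 3, 5, 6, 11, 15, 16, 18, 19, 21, 22, 28, 29, 31, 34, 35, 40}

{1, 3, 5, 6, 11, 15, 16, 18, 19, 21, 22, 28, 29, 31, 34, 35, 40}


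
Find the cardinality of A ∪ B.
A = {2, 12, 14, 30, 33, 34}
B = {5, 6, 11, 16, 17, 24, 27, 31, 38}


Set A = {2, 12, 14, 30, 33, 34}, |A| = 6
Set B = {5, 6, 11, 16, 17, 24, 27, 31, 38}, |B| = 9
A ∩ B = {}, |A ∩ B| = 0
|A ∪ B| = |A| + |B| - |A ∩ B| = 6 + 9 - 0 = 15

15


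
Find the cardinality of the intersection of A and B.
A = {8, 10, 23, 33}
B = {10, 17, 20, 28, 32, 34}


Set A = {8, 10, 23, 33}
Set B = {10, 17, 20, 28, 32, 34}
A ∩ B = {10}
|A ∩ B| = 1

1


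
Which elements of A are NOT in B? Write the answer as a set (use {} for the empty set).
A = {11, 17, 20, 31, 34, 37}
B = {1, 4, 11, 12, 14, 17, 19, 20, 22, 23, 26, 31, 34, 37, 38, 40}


Set A = {11, 17, 20, 31, 34, 37}
Set B = {1, 4, 11, 12, 14, 17, 19, 20, 22, 23, 26, 31, 34, 37, 38, 40}
Check each element of A against B:
11 ∈ B, 17 ∈ B, 20 ∈ B, 31 ∈ B, 34 ∈ B, 37 ∈ B
Elements of A not in B: {}

{}


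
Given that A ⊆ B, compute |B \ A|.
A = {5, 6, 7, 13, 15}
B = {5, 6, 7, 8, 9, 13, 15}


Set A = {5, 6, 7, 13, 15}, |A| = 5
Set B = {5, 6, 7, 8, 9, 13, 15}, |B| = 7
Since A ⊆ B: B \ A = {8, 9}
|B| - |A| = 7 - 5 = 2

2


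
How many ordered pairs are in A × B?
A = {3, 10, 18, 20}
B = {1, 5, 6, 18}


Set A = {3, 10, 18, 20} has 4 elements.
Set B = {1, 5, 6, 18} has 4 elements.
|A × B| = |A| × |B| = 4 × 4 = 16

16


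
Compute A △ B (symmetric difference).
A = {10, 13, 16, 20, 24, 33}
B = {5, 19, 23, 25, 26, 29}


Set A = {10, 13, 16, 20, 24, 33}
Set B = {5, 19, 23, 25, 26, 29}
A △ B = (A \ B) ∪ (B \ A)
Elements in A but not B: {10, 13, 16, 20, 24, 33}
Elements in B but not A: {5, 19, 23, 25, 26, 29}
A △ B = {5, 10, 13, 16, 19, 20, 23, 24, 25, 26, 29, 33}

{5, 10, 13, 16, 19, 20, 23, 24, 25, 26, 29, 33}


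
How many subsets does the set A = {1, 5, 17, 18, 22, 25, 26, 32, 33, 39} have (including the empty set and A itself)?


Set A = {1, 5, 17, 18, 22, 25, 26, 32, 33, 39}
|A| = 10
The power set P(A) contains all subsets of A.
|P(A)| = 2^|A| = 2^10 = 1024

1024


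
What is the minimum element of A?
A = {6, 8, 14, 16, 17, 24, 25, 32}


Set A = {6, 8, 14, 16, 17, 24, 25, 32}
Elements in ascending order: 6, 8, 14, 16, 17, 24, 25, 32
The smallest element is 6.

6


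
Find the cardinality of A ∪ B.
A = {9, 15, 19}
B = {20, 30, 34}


Set A = {9, 15, 19}, |A| = 3
Set B = {20, 30, 34}, |B| = 3
A ∩ B = {}, |A ∩ B| = 0
|A ∪ B| = |A| + |B| - |A ∩ B| = 3 + 3 - 0 = 6

6


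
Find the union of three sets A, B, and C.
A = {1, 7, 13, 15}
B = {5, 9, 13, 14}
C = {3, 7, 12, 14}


Set A = {1, 7, 13, 15}
Set B = {5, 9, 13, 14}
Set C = {3, 7, 12, 14}
First, A ∪ B = {1, 5, 7, 9, 13, 14, 15}
Then, (A ∪ B) ∪ C = {1, 3, 5, 7, 9, 12, 13, 14, 15}

{1, 3, 5, 7, 9, 12, 13, 14, 15}


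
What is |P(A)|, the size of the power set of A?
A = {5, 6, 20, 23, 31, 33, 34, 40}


Set A = {5, 6, 20, 23, 31, 33, 34, 40}
|A| = 8
The power set P(A) contains all subsets of A.
|P(A)| = 2^|A| = 2^8 = 256

256


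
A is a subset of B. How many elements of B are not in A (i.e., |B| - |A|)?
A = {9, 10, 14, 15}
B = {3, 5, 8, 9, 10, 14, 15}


Set A = {9, 10, 14, 15}, |A| = 4
Set B = {3, 5, 8, 9, 10, 14, 15}, |B| = 7
Since A ⊆ B: B \ A = {3, 5, 8}
|B| - |A| = 7 - 4 = 3

3


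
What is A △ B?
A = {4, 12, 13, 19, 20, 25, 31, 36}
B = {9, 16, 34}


Set A = {4, 12, 13, 19, 20, 25, 31, 36}
Set B = {9, 16, 34}
A △ B = (A \ B) ∪ (B \ A)
Elements in A but not B: {4, 12, 13, 19, 20, 25, 31, 36}
Elements in B but not A: {9, 16, 34}
A △ B = {4, 9, 12, 13, 16, 19, 20, 25, 31, 34, 36}

{4, 9, 12, 13, 16, 19, 20, 25, 31, 34, 36}


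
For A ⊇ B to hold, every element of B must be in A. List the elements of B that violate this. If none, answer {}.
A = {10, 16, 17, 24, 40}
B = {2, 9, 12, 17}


Set A = {10, 16, 17, 24, 40}
Set B = {2, 9, 12, 17}
Check each element of B against A:
2 ∉ A (include), 9 ∉ A (include), 12 ∉ A (include), 17 ∈ A
Elements of B not in A: {2, 9, 12}

{2, 9, 12}


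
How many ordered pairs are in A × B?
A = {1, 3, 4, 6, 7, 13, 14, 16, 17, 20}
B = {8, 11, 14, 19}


Set A = {1, 3, 4, 6, 7, 13, 14, 16, 17, 20} has 10 elements.
Set B = {8, 11, 14, 19} has 4 elements.
|A × B| = |A| × |B| = 10 × 4 = 40

40


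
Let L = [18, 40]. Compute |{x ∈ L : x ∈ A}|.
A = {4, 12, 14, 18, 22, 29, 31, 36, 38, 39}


Set A = {4, 12, 14, 18, 22, 29, 31, 36, 38, 39}
Candidates: [18, 40]
Check each candidate:
18 ∈ A, 40 ∉ A
Count of candidates in A: 1

1


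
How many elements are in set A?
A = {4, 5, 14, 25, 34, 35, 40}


Set A = {4, 5, 14, 25, 34, 35, 40}
Listing elements: 4, 5, 14, 25, 34, 35, 40
Counting: 7 elements
|A| = 7

7


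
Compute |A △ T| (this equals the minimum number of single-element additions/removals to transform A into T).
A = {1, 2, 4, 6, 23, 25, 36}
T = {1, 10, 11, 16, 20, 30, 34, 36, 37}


Set A = {1, 2, 4, 6, 23, 25, 36}
Set T = {1, 10, 11, 16, 20, 30, 34, 36, 37}
Elements to remove from A (in A, not in T): {2, 4, 6, 23, 25} → 5 removals
Elements to add to A (in T, not in A): {10, 11, 16, 20, 30, 34, 37} → 7 additions
Total edits = 5 + 7 = 12

12


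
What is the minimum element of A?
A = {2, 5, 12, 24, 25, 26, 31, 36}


Set A = {2, 5, 12, 24, 25, 26, 31, 36}
Elements in ascending order: 2, 5, 12, 24, 25, 26, 31, 36
The smallest element is 2.

2


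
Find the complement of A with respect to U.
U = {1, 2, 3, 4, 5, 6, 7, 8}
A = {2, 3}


Universal set U = {1, 2, 3, 4, 5, 6, 7, 8}
Set A = {2, 3}
A' = U \ A = elements in U but not in A
Checking each element of U:
1 (not in A, include), 2 (in A, exclude), 3 (in A, exclude), 4 (not in A, include), 5 (not in A, include), 6 (not in A, include), 7 (not in A, include), 8 (not in A, include)
A' = {1, 4, 5, 6, 7, 8}

{1, 4, 5, 6, 7, 8}


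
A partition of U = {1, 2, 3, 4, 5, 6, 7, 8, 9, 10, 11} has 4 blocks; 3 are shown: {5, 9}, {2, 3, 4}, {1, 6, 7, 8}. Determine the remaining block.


U = {1, 2, 3, 4, 5, 6, 7, 8, 9, 10, 11}
Shown blocks: {5, 9}, {2, 3, 4}, {1, 6, 7, 8}
A partition's blocks are pairwise disjoint and cover U, so the missing block = U \ (union of shown blocks).
Union of shown blocks: {1, 2, 3, 4, 5, 6, 7, 8, 9}
Missing block = U \ (union) = {10, 11}

{10, 11}


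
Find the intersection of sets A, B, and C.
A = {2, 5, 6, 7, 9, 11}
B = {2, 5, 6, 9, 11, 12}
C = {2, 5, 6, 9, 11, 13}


Set A = {2, 5, 6, 7, 9, 11}
Set B = {2, 5, 6, 9, 11, 12}
Set C = {2, 5, 6, 9, 11, 13}
First, A ∩ B = {2, 5, 6, 9, 11}
Then, (A ∩ B) ∩ C = {2, 5, 6, 9, 11}

{2, 5, 6, 9, 11}


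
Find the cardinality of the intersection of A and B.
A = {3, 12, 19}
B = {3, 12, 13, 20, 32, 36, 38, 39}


Set A = {3, 12, 19}
Set B = {3, 12, 13, 20, 32, 36, 38, 39}
A ∩ B = {3, 12}
|A ∩ B| = 2

2


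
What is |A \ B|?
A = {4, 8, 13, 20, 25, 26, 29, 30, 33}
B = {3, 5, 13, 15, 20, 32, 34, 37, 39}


Set A = {4, 8, 13, 20, 25, 26, 29, 30, 33}
Set B = {3, 5, 13, 15, 20, 32, 34, 37, 39}
A \ B = {4, 8, 25, 26, 29, 30, 33}
|A \ B| = 7

7


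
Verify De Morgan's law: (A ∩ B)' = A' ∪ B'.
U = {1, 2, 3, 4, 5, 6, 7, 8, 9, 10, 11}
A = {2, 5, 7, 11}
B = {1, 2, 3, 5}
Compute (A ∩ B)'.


U = {1, 2, 3, 4, 5, 6, 7, 8, 9, 10, 11}
A = {2, 5, 7, 11}, B = {1, 2, 3, 5}
A ∩ B = {2, 5}
(A ∩ B)' = U \ (A ∩ B) = {1, 3, 4, 6, 7, 8, 9, 10, 11}
Verification via A' ∪ B': A' = {1, 3, 4, 6, 8, 9, 10}, B' = {4, 6, 7, 8, 9, 10, 11}
A' ∪ B' = {1, 3, 4, 6, 7, 8, 9, 10, 11} ✓

{1, 3, 4, 6, 7, 8, 9, 10, 11}


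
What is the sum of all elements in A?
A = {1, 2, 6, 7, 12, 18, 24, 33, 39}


Set A = {1, 2, 6, 7, 12, 18, 24, 33, 39}
Sum = 1 + 2 + 6 + 7 + 12 + 18 + 24 + 33 + 39 = 142

142


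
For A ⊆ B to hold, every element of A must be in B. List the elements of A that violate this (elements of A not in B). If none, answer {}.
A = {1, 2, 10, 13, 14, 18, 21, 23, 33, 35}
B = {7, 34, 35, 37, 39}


Set A = {1, 2, 10, 13, 14, 18, 21, 23, 33, 35}
Set B = {7, 34, 35, 37, 39}
Check each element of A against B:
1 ∉ B (include), 2 ∉ B (include), 10 ∉ B (include), 13 ∉ B (include), 14 ∉ B (include), 18 ∉ B (include), 21 ∉ B (include), 23 ∉ B (include), 33 ∉ B (include), 35 ∈ B
Elements of A not in B: {1, 2, 10, 13, 14, 18, 21, 23, 33}

{1, 2, 10, 13, 14, 18, 21, 23, 33}


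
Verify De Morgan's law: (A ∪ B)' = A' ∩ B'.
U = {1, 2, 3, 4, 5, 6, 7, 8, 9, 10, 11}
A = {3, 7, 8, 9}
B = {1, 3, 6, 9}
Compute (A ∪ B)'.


U = {1, 2, 3, 4, 5, 6, 7, 8, 9, 10, 11}
A = {3, 7, 8, 9}, B = {1, 3, 6, 9}
A ∪ B = {1, 3, 6, 7, 8, 9}
(A ∪ B)' = U \ (A ∪ B) = {2, 4, 5, 10, 11}
Verification via A' ∩ B': A' = {1, 2, 4, 5, 6, 10, 11}, B' = {2, 4, 5, 7, 8, 10, 11}
A' ∩ B' = {2, 4, 5, 10, 11} ✓

{2, 4, 5, 10, 11}


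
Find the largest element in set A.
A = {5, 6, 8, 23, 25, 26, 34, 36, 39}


Set A = {5, 6, 8, 23, 25, 26, 34, 36, 39}
Elements in ascending order: 5, 6, 8, 23, 25, 26, 34, 36, 39
The largest element is 39.

39


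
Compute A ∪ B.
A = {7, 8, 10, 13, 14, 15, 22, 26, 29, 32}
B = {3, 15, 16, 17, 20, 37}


Set A = {7, 8, 10, 13, 14, 15, 22, 26, 29, 32}
Set B = {3, 15, 16, 17, 20, 37}
A ∪ B includes all elements in either set.
Elements from A: {7, 8, 10, 13, 14, 15, 22, 26, 29, 32}
Elements from B not already included: {3, 16, 17, 20, 37}
A ∪ B = {3, 7, 8, 10, 13, 14, 15, 16, 17, 20, 22, 26, 29, 32, 37}

{3, 7, 8, 10, 13, 14, 15, 16, 17, 20, 22, 26, 29, 32, 37}


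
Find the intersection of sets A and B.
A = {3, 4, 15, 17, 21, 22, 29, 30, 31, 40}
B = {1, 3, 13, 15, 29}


Set A = {3, 4, 15, 17, 21, 22, 29, 30, 31, 40}
Set B = {1, 3, 13, 15, 29}
A ∩ B includes only elements in both sets.
Check each element of A against B:
3 ✓, 4 ✗, 15 ✓, 17 ✗, 21 ✗, 22 ✗, 29 ✓, 30 ✗, 31 ✗, 40 ✗
A ∩ B = {3, 15, 29}

{3, 15, 29}


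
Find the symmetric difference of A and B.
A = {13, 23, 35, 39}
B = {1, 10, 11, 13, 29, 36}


Set A = {13, 23, 35, 39}
Set B = {1, 10, 11, 13, 29, 36}
A △ B = (A \ B) ∪ (B \ A)
Elements in A but not B: {23, 35, 39}
Elements in B but not A: {1, 10, 11, 29, 36}
A △ B = {1, 10, 11, 23, 29, 35, 36, 39}

{1, 10, 11, 23, 29, 35, 36, 39}


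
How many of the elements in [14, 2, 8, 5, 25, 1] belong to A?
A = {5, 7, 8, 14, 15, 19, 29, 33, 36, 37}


Set A = {5, 7, 8, 14, 15, 19, 29, 33, 36, 37}
Candidates: [14, 2, 8, 5, 25, 1]
Check each candidate:
14 ∈ A, 2 ∉ A, 8 ∈ A, 5 ∈ A, 25 ∉ A, 1 ∉ A
Count of candidates in A: 3

3


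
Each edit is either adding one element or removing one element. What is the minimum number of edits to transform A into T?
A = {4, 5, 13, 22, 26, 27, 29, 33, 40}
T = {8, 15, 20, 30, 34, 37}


Set A = {4, 5, 13, 22, 26, 27, 29, 33, 40}
Set T = {8, 15, 20, 30, 34, 37}
Elements to remove from A (in A, not in T): {4, 5, 13, 22, 26, 27, 29, 33, 40} → 9 removals
Elements to add to A (in T, not in A): {8, 15, 20, 30, 34, 37} → 6 additions
Total edits = 9 + 6 = 15

15


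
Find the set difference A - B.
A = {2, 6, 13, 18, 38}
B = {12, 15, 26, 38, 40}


Set A = {2, 6, 13, 18, 38}
Set B = {12, 15, 26, 38, 40}
A \ B includes elements in A that are not in B.
Check each element of A:
2 (not in B, keep), 6 (not in B, keep), 13 (not in B, keep), 18 (not in B, keep), 38 (in B, remove)
A \ B = {2, 6, 13, 18}

{2, 6, 13, 18}


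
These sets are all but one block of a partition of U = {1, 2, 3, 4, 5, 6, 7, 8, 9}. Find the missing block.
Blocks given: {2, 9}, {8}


U = {1, 2, 3, 4, 5, 6, 7, 8, 9}
Shown blocks: {2, 9}, {8}
A partition's blocks are pairwise disjoint and cover U, so the missing block = U \ (union of shown blocks).
Union of shown blocks: {2, 8, 9}
Missing block = U \ (union) = {1, 3, 4, 5, 6, 7}

{1, 3, 4, 5, 6, 7}


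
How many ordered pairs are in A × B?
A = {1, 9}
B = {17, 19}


Set A = {1, 9} has 2 elements.
Set B = {17, 19} has 2 elements.
|A × B| = |A| × |B| = 2 × 2 = 4

4


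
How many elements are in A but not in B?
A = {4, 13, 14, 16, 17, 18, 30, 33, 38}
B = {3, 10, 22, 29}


Set A = {4, 13, 14, 16, 17, 18, 30, 33, 38}
Set B = {3, 10, 22, 29}
A \ B = {4, 13, 14, 16, 17, 18, 30, 33, 38}
|A \ B| = 9

9


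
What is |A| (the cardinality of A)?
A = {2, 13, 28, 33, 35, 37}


Set A = {2, 13, 28, 33, 35, 37}
Listing elements: 2, 13, 28, 33, 35, 37
Counting: 6 elements
|A| = 6

6


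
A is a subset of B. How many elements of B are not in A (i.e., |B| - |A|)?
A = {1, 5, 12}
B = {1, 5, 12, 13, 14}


Set A = {1, 5, 12}, |A| = 3
Set B = {1, 5, 12, 13, 14}, |B| = 5
Since A ⊆ B: B \ A = {13, 14}
|B| - |A| = 5 - 3 = 2

2


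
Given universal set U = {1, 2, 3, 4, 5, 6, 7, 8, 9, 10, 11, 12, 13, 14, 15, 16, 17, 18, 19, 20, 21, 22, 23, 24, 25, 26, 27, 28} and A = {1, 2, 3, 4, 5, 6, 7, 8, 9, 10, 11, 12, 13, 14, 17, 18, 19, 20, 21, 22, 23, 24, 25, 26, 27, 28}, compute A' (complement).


Universal set U = {1, 2, 3, 4, 5, 6, 7, 8, 9, 10, 11, 12, 13, 14, 15, 16, 17, 18, 19, 20, 21, 22, 23, 24, 25, 26, 27, 28}
Set A = {1, 2, 3, 4, 5, 6, 7, 8, 9, 10, 11, 12, 13, 14, 17, 18, 19, 20, 21, 22, 23, 24, 25, 26, 27, 28}
A' = U \ A = elements in U but not in A
Checking each element of U:
1 (in A, exclude), 2 (in A, exclude), 3 (in A, exclude), 4 (in A, exclude), 5 (in A, exclude), 6 (in A, exclude), 7 (in A, exclude), 8 (in A, exclude), 9 (in A, exclude), 10 (in A, exclude), 11 (in A, exclude), 12 (in A, exclude), 13 (in A, exclude), 14 (in A, exclude), 15 (not in A, include), 16 (not in A, include), 17 (in A, exclude), 18 (in A, exclude), 19 (in A, exclude), 20 (in A, exclude), 21 (in A, exclude), 22 (in A, exclude), 23 (in A, exclude), 24 (in A, exclude), 25 (in A, exclude), 26 (in A, exclude), 27 (in A, exclude), 28 (in A, exclude)
A' = {15, 16}

{15, 16}


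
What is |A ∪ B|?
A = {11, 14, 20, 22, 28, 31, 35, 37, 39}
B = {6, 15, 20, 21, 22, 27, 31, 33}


Set A = {11, 14, 20, 22, 28, 31, 35, 37, 39}, |A| = 9
Set B = {6, 15, 20, 21, 22, 27, 31, 33}, |B| = 8
A ∩ B = {20, 22, 31}, |A ∩ B| = 3
|A ∪ B| = |A| + |B| - |A ∩ B| = 9 + 8 - 3 = 14

14


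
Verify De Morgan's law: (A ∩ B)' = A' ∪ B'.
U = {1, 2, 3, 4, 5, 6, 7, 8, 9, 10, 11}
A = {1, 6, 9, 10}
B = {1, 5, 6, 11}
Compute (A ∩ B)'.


U = {1, 2, 3, 4, 5, 6, 7, 8, 9, 10, 11}
A = {1, 6, 9, 10}, B = {1, 5, 6, 11}
A ∩ B = {1, 6}
(A ∩ B)' = U \ (A ∩ B) = {2, 3, 4, 5, 7, 8, 9, 10, 11}
Verification via A' ∪ B': A' = {2, 3, 4, 5, 7, 8, 11}, B' = {2, 3, 4, 7, 8, 9, 10}
A' ∪ B' = {2, 3, 4, 5, 7, 8, 9, 10, 11} ✓

{2, 3, 4, 5, 7, 8, 9, 10, 11}


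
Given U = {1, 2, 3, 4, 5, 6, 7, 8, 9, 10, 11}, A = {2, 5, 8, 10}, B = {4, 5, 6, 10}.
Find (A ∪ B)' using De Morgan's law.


U = {1, 2, 3, 4, 5, 6, 7, 8, 9, 10, 11}
A = {2, 5, 8, 10}, B = {4, 5, 6, 10}
A ∪ B = {2, 4, 5, 6, 8, 10}
(A ∪ B)' = U \ (A ∪ B) = {1, 3, 7, 9, 11}
Verification via A' ∩ B': A' = {1, 3, 4, 6, 7, 9, 11}, B' = {1, 2, 3, 7, 8, 9, 11}
A' ∩ B' = {1, 3, 7, 9, 11} ✓

{1, 3, 7, 9, 11}


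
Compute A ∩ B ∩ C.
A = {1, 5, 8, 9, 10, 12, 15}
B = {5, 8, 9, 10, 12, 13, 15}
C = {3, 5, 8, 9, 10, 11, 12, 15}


Set A = {1, 5, 8, 9, 10, 12, 15}
Set B = {5, 8, 9, 10, 12, 13, 15}
Set C = {3, 5, 8, 9, 10, 11, 12, 15}
First, A ∩ B = {5, 8, 9, 10, 12, 15}
Then, (A ∩ B) ∩ C = {5, 8, 9, 10, 12, 15}

{5, 8, 9, 10, 12, 15}


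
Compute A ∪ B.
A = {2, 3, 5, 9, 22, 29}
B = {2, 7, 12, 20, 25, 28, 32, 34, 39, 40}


Set A = {2, 3, 5, 9, 22, 29}
Set B = {2, 7, 12, 20, 25, 28, 32, 34, 39, 40}
A ∪ B includes all elements in either set.
Elements from A: {2, 3, 5, 9, 22, 29}
Elements from B not already included: {7, 12, 20, 25, 28, 32, 34, 39, 40}
A ∪ B = {2, 3, 5, 7, 9, 12, 20, 22, 25, 28, 29, 32, 34, 39, 40}

{2, 3, 5, 7, 9, 12, 20, 22, 25, 28, 29, 32, 34, 39, 40}


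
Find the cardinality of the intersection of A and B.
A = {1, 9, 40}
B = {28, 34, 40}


Set A = {1, 9, 40}
Set B = {28, 34, 40}
A ∩ B = {40}
|A ∩ B| = 1

1


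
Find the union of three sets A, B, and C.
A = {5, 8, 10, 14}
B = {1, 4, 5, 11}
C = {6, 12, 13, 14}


Set A = {5, 8, 10, 14}
Set B = {1, 4, 5, 11}
Set C = {6, 12, 13, 14}
First, A ∪ B = {1, 4, 5, 8, 10, 11, 14}
Then, (A ∪ B) ∪ C = {1, 4, 5, 6, 8, 10, 11, 12, 13, 14}

{1, 4, 5, 6, 8, 10, 11, 12, 13, 14}


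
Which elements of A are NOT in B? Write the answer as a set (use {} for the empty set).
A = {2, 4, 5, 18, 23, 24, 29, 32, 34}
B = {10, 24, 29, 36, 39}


Set A = {2, 4, 5, 18, 23, 24, 29, 32, 34}
Set B = {10, 24, 29, 36, 39}
Check each element of A against B:
2 ∉ B (include), 4 ∉ B (include), 5 ∉ B (include), 18 ∉ B (include), 23 ∉ B (include), 24 ∈ B, 29 ∈ B, 32 ∉ B (include), 34 ∉ B (include)
Elements of A not in B: {2, 4, 5, 18, 23, 32, 34}

{2, 4, 5, 18, 23, 32, 34}


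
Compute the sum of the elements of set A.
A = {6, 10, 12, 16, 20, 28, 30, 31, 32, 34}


Set A = {6, 10, 12, 16, 20, 28, 30, 31, 32, 34}
Sum = 6 + 10 + 12 + 16 + 20 + 28 + 30 + 31 + 32 + 34 = 219

219


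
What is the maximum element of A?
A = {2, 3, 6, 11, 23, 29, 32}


Set A = {2, 3, 6, 11, 23, 29, 32}
Elements in ascending order: 2, 3, 6, 11, 23, 29, 32
The largest element is 32.

32


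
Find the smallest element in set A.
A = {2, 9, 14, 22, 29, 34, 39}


Set A = {2, 9, 14, 22, 29, 34, 39}
Elements in ascending order: 2, 9, 14, 22, 29, 34, 39
The smallest element is 2.

2


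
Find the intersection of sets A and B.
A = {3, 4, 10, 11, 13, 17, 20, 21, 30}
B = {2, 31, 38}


Set A = {3, 4, 10, 11, 13, 17, 20, 21, 30}
Set B = {2, 31, 38}
A ∩ B includes only elements in both sets.
Check each element of A against B:
3 ✗, 4 ✗, 10 ✗, 11 ✗, 13 ✗, 17 ✗, 20 ✗, 21 ✗, 30 ✗
A ∩ B = {}

{}


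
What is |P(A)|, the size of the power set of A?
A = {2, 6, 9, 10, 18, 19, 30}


Set A = {2, 6, 9, 10, 18, 19, 30}
|A| = 7
The power set P(A) contains all subsets of A.
|P(A)| = 2^|A| = 2^7 = 128

128


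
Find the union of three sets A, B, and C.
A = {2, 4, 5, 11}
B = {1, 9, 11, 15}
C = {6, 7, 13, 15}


Set A = {2, 4, 5, 11}
Set B = {1, 9, 11, 15}
Set C = {6, 7, 13, 15}
First, A ∪ B = {1, 2, 4, 5, 9, 11, 15}
Then, (A ∪ B) ∪ C = {1, 2, 4, 5, 6, 7, 9, 11, 13, 15}

{1, 2, 4, 5, 6, 7, 9, 11, 13, 15}


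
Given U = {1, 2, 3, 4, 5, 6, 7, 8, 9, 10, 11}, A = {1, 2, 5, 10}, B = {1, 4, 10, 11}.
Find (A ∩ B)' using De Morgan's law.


U = {1, 2, 3, 4, 5, 6, 7, 8, 9, 10, 11}
A = {1, 2, 5, 10}, B = {1, 4, 10, 11}
A ∩ B = {1, 10}
(A ∩ B)' = U \ (A ∩ B) = {2, 3, 4, 5, 6, 7, 8, 9, 11}
Verification via A' ∪ B': A' = {3, 4, 6, 7, 8, 9, 11}, B' = {2, 3, 5, 6, 7, 8, 9}
A' ∪ B' = {2, 3, 4, 5, 6, 7, 8, 9, 11} ✓

{2, 3, 4, 5, 6, 7, 8, 9, 11}


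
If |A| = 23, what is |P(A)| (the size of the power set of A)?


The set has 23 elements.
The power set contains all possible subsets.
|P(A)| = 2^|A| = 2^23 = 8388608

8388608


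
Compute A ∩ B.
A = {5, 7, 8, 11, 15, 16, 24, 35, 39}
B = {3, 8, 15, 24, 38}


Set A = {5, 7, 8, 11, 15, 16, 24, 35, 39}
Set B = {3, 8, 15, 24, 38}
A ∩ B includes only elements in both sets.
Check each element of A against B:
5 ✗, 7 ✗, 8 ✓, 11 ✗, 15 ✓, 16 ✗, 24 ✓, 35 ✗, 39 ✗
A ∩ B = {8, 15, 24}

{8, 15, 24}


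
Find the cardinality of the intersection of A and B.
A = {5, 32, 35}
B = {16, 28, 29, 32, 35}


Set A = {5, 32, 35}
Set B = {16, 28, 29, 32, 35}
A ∩ B = {32, 35}
|A ∩ B| = 2

2


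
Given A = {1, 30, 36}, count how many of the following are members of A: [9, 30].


Set A = {1, 30, 36}
Candidates: [9, 30]
Check each candidate:
9 ∉ A, 30 ∈ A
Count of candidates in A: 1

1


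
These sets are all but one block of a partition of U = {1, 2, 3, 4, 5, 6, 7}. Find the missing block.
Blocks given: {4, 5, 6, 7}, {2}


U = {1, 2, 3, 4, 5, 6, 7}
Shown blocks: {4, 5, 6, 7}, {2}
A partition's blocks are pairwise disjoint and cover U, so the missing block = U \ (union of shown blocks).
Union of shown blocks: {2, 4, 5, 6, 7}
Missing block = U \ (union) = {1, 3}

{1, 3}


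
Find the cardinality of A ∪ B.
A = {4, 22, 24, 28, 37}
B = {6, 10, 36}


Set A = {4, 22, 24, 28, 37}, |A| = 5
Set B = {6, 10, 36}, |B| = 3
A ∩ B = {}, |A ∩ B| = 0
|A ∪ B| = |A| + |B| - |A ∩ B| = 5 + 3 - 0 = 8

8


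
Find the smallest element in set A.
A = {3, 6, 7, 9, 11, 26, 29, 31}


Set A = {3, 6, 7, 9, 11, 26, 29, 31}
Elements in ascending order: 3, 6, 7, 9, 11, 26, 29, 31
The smallest element is 3.

3


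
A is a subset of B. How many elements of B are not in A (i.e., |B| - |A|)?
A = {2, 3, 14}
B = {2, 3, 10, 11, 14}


Set A = {2, 3, 14}, |A| = 3
Set B = {2, 3, 10, 11, 14}, |B| = 5
Since A ⊆ B: B \ A = {10, 11}
|B| - |A| = 5 - 3 = 2

2


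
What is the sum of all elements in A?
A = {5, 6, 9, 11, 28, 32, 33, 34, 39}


Set A = {5, 6, 9, 11, 28, 32, 33, 34, 39}
Sum = 5 + 6 + 9 + 11 + 28 + 32 + 33 + 34 + 39 = 197

197


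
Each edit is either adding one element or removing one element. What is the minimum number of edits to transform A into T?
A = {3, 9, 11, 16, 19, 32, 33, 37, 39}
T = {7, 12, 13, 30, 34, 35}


Set A = {3, 9, 11, 16, 19, 32, 33, 37, 39}
Set T = {7, 12, 13, 30, 34, 35}
Elements to remove from A (in A, not in T): {3, 9, 11, 16, 19, 32, 33, 37, 39} → 9 removals
Elements to add to A (in T, not in A): {7, 12, 13, 30, 34, 35} → 6 additions
Total edits = 9 + 6 = 15

15


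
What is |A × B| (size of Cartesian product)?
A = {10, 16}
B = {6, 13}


Set A = {10, 16} has 2 elements.
Set B = {6, 13} has 2 elements.
|A × B| = |A| × |B| = 2 × 2 = 4

4


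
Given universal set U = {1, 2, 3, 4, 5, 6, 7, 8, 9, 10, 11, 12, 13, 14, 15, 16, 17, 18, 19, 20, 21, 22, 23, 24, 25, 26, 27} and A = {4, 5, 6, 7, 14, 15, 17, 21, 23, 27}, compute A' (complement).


Universal set U = {1, 2, 3, 4, 5, 6, 7, 8, 9, 10, 11, 12, 13, 14, 15, 16, 17, 18, 19, 20, 21, 22, 23, 24, 25, 26, 27}
Set A = {4, 5, 6, 7, 14, 15, 17, 21, 23, 27}
A' = U \ A = elements in U but not in A
Checking each element of U:
1 (not in A, include), 2 (not in A, include), 3 (not in A, include), 4 (in A, exclude), 5 (in A, exclude), 6 (in A, exclude), 7 (in A, exclude), 8 (not in A, include), 9 (not in A, include), 10 (not in A, include), 11 (not in A, include), 12 (not in A, include), 13 (not in A, include), 14 (in A, exclude), 15 (in A, exclude), 16 (not in A, include), 17 (in A, exclude), 18 (not in A, include), 19 (not in A, include), 20 (not in A, include), 21 (in A, exclude), 22 (not in A, include), 23 (in A, exclude), 24 (not in A, include), 25 (not in A, include), 26 (not in A, include), 27 (in A, exclude)
A' = {1, 2, 3, 8, 9, 10, 11, 12, 13, 16, 18, 19, 20, 22, 24, 25, 26}

{1, 2, 3, 8, 9, 10, 11, 12, 13, 16, 18, 19, 20, 22, 24, 25, 26}


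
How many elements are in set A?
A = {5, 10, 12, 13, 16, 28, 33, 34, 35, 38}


Set A = {5, 10, 12, 13, 16, 28, 33, 34, 35, 38}
Listing elements: 5, 10, 12, 13, 16, 28, 33, 34, 35, 38
Counting: 10 elements
|A| = 10

10


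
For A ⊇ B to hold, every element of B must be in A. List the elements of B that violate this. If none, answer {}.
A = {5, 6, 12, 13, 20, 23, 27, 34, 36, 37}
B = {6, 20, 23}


Set A = {5, 6, 12, 13, 20, 23, 27, 34, 36, 37}
Set B = {6, 20, 23}
Check each element of B against A:
6 ∈ A, 20 ∈ A, 23 ∈ A
Elements of B not in A: {}

{}


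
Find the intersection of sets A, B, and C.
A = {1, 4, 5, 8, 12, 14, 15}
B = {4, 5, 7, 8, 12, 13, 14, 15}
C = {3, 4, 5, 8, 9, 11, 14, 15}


Set A = {1, 4, 5, 8, 12, 14, 15}
Set B = {4, 5, 7, 8, 12, 13, 14, 15}
Set C = {3, 4, 5, 8, 9, 11, 14, 15}
First, A ∩ B = {4, 5, 8, 12, 14, 15}
Then, (A ∩ B) ∩ C = {4, 5, 8, 14, 15}

{4, 5, 8, 14, 15}


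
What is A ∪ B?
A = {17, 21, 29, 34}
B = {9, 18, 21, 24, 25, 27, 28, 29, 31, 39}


Set A = {17, 21, 29, 34}
Set B = {9, 18, 21, 24, 25, 27, 28, 29, 31, 39}
A ∪ B includes all elements in either set.
Elements from A: {17, 21, 29, 34}
Elements from B not already included: {9, 18, 24, 25, 27, 28, 31, 39}
A ∪ B = {9, 17, 18, 21, 24, 25, 27, 28, 29, 31, 34, 39}

{9, 17, 18, 21, 24, 25, 27, 28, 29, 31, 34, 39}


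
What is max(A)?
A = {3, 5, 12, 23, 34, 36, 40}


Set A = {3, 5, 12, 23, 34, 36, 40}
Elements in ascending order: 3, 5, 12, 23, 34, 36, 40
The largest element is 40.

40


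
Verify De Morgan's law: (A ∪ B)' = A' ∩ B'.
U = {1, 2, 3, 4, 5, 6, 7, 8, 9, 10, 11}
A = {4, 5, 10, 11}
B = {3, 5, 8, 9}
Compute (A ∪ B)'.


U = {1, 2, 3, 4, 5, 6, 7, 8, 9, 10, 11}
A = {4, 5, 10, 11}, B = {3, 5, 8, 9}
A ∪ B = {3, 4, 5, 8, 9, 10, 11}
(A ∪ B)' = U \ (A ∪ B) = {1, 2, 6, 7}
Verification via A' ∩ B': A' = {1, 2, 3, 6, 7, 8, 9}, B' = {1, 2, 4, 6, 7, 10, 11}
A' ∩ B' = {1, 2, 6, 7} ✓

{1, 2, 6, 7}


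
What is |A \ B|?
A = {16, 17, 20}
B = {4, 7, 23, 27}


Set A = {16, 17, 20}
Set B = {4, 7, 23, 27}
A \ B = {16, 17, 20}
|A \ B| = 3

3


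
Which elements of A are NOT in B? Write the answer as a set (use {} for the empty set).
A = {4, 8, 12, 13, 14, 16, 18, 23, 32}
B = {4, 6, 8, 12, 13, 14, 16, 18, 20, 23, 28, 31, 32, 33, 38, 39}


Set A = {4, 8, 12, 13, 14, 16, 18, 23, 32}
Set B = {4, 6, 8, 12, 13, 14, 16, 18, 20, 23, 28, 31, 32, 33, 38, 39}
Check each element of A against B:
4 ∈ B, 8 ∈ B, 12 ∈ B, 13 ∈ B, 14 ∈ B, 16 ∈ B, 18 ∈ B, 23 ∈ B, 32 ∈ B
Elements of A not in B: {}

{}


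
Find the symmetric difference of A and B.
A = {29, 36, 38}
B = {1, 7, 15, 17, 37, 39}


Set A = {29, 36, 38}
Set B = {1, 7, 15, 17, 37, 39}
A △ B = (A \ B) ∪ (B \ A)
Elements in A but not B: {29, 36, 38}
Elements in B but not A: {1, 7, 15, 17, 37, 39}
A △ B = {1, 7, 15, 17, 29, 36, 37, 38, 39}

{1, 7, 15, 17, 29, 36, 37, 38, 39}


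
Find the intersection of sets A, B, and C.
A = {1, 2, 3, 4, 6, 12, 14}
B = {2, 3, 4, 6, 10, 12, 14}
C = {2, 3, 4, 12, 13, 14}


Set A = {1, 2, 3, 4, 6, 12, 14}
Set B = {2, 3, 4, 6, 10, 12, 14}
Set C = {2, 3, 4, 12, 13, 14}
First, A ∩ B = {2, 3, 4, 6, 12, 14}
Then, (A ∩ B) ∩ C = {2, 3, 4, 12, 14}

{2, 3, 4, 12, 14}


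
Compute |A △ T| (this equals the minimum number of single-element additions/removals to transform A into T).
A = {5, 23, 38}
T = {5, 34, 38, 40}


Set A = {5, 23, 38}
Set T = {5, 34, 38, 40}
Elements to remove from A (in A, not in T): {23} → 1 removals
Elements to add to A (in T, not in A): {34, 40} → 2 additions
Total edits = 1 + 2 = 3

3


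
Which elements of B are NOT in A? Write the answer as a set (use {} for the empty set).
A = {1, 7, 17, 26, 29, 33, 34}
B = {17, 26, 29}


Set A = {1, 7, 17, 26, 29, 33, 34}
Set B = {17, 26, 29}
Check each element of B against A:
17 ∈ A, 26 ∈ A, 29 ∈ A
Elements of B not in A: {}

{}


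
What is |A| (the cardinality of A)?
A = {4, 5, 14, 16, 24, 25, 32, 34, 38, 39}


Set A = {4, 5, 14, 16, 24, 25, 32, 34, 38, 39}
Listing elements: 4, 5, 14, 16, 24, 25, 32, 34, 38, 39
Counting: 10 elements
|A| = 10

10


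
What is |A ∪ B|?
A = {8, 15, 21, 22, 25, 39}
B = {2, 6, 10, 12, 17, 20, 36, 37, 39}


Set A = {8, 15, 21, 22, 25, 39}, |A| = 6
Set B = {2, 6, 10, 12, 17, 20, 36, 37, 39}, |B| = 9
A ∩ B = {39}, |A ∩ B| = 1
|A ∪ B| = |A| + |B| - |A ∩ B| = 6 + 9 - 1 = 14

14


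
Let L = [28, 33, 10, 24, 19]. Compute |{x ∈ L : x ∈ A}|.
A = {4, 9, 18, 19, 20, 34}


Set A = {4, 9, 18, 19, 20, 34}
Candidates: [28, 33, 10, 24, 19]
Check each candidate:
28 ∉ A, 33 ∉ A, 10 ∉ A, 24 ∉ A, 19 ∈ A
Count of candidates in A: 1

1


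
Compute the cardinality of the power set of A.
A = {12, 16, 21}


Set A = {12, 16, 21}
|A| = 3
The power set P(A) contains all subsets of A.
|P(A)| = 2^|A| = 2^3 = 8

8


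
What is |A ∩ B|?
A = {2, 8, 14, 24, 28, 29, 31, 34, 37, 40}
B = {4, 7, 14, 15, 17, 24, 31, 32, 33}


Set A = {2, 8, 14, 24, 28, 29, 31, 34, 37, 40}
Set B = {4, 7, 14, 15, 17, 24, 31, 32, 33}
A ∩ B = {14, 24, 31}
|A ∩ B| = 3

3


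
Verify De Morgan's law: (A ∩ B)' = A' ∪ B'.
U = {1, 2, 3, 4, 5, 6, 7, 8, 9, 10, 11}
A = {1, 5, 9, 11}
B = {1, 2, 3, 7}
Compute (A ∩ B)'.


U = {1, 2, 3, 4, 5, 6, 7, 8, 9, 10, 11}
A = {1, 5, 9, 11}, B = {1, 2, 3, 7}
A ∩ B = {1}
(A ∩ B)' = U \ (A ∩ B) = {2, 3, 4, 5, 6, 7, 8, 9, 10, 11}
Verification via A' ∪ B': A' = {2, 3, 4, 6, 7, 8, 10}, B' = {4, 5, 6, 8, 9, 10, 11}
A' ∪ B' = {2, 3, 4, 5, 6, 7, 8, 9, 10, 11} ✓

{2, 3, 4, 5, 6, 7, 8, 9, 10, 11}


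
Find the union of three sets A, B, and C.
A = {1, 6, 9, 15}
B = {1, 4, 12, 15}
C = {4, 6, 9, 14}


Set A = {1, 6, 9, 15}
Set B = {1, 4, 12, 15}
Set C = {4, 6, 9, 14}
First, A ∪ B = {1, 4, 6, 9, 12, 15}
Then, (A ∪ B) ∪ C = {1, 4, 6, 9, 12, 14, 15}

{1, 4, 6, 9, 12, 14, 15}


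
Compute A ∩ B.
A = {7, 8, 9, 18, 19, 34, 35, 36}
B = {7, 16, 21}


Set A = {7, 8, 9, 18, 19, 34, 35, 36}
Set B = {7, 16, 21}
A ∩ B includes only elements in both sets.
Check each element of A against B:
7 ✓, 8 ✗, 9 ✗, 18 ✗, 19 ✗, 34 ✗, 35 ✗, 36 ✗
A ∩ B = {7}

{7}


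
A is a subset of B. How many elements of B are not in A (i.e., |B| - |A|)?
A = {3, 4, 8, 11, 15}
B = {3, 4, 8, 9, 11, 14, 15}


Set A = {3, 4, 8, 11, 15}, |A| = 5
Set B = {3, 4, 8, 9, 11, 14, 15}, |B| = 7
Since A ⊆ B: B \ A = {9, 14}
|B| - |A| = 7 - 5 = 2

2


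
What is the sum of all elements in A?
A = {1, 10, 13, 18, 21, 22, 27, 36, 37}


Set A = {1, 10, 13, 18, 21, 22, 27, 36, 37}
Sum = 1 + 10 + 13 + 18 + 21 + 22 + 27 + 36 + 37 = 185

185


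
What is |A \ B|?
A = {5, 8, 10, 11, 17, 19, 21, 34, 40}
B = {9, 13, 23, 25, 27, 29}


Set A = {5, 8, 10, 11, 17, 19, 21, 34, 40}
Set B = {9, 13, 23, 25, 27, 29}
A \ B = {5, 8, 10, 11, 17, 19, 21, 34, 40}
|A \ B| = 9

9


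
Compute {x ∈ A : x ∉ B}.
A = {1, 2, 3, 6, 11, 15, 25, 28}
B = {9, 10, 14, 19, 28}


Set A = {1, 2, 3, 6, 11, 15, 25, 28}
Set B = {9, 10, 14, 19, 28}
Check each element of A against B:
1 ∉ B (include), 2 ∉ B (include), 3 ∉ B (include), 6 ∉ B (include), 11 ∉ B (include), 15 ∉ B (include), 25 ∉ B (include), 28 ∈ B
Elements of A not in B: {1, 2, 3, 6, 11, 15, 25}

{1, 2, 3, 6, 11, 15, 25}


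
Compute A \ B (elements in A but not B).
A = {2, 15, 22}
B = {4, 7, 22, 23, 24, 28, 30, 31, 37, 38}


Set A = {2, 15, 22}
Set B = {4, 7, 22, 23, 24, 28, 30, 31, 37, 38}
A \ B includes elements in A that are not in B.
Check each element of A:
2 (not in B, keep), 15 (not in B, keep), 22 (in B, remove)
A \ B = {2, 15}

{2, 15}


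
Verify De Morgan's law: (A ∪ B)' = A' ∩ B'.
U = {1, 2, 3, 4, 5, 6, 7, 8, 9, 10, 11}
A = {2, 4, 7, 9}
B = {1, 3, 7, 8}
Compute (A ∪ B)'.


U = {1, 2, 3, 4, 5, 6, 7, 8, 9, 10, 11}
A = {2, 4, 7, 9}, B = {1, 3, 7, 8}
A ∪ B = {1, 2, 3, 4, 7, 8, 9}
(A ∪ B)' = U \ (A ∪ B) = {5, 6, 10, 11}
Verification via A' ∩ B': A' = {1, 3, 5, 6, 8, 10, 11}, B' = {2, 4, 5, 6, 9, 10, 11}
A' ∩ B' = {5, 6, 10, 11} ✓

{5, 6, 10, 11}


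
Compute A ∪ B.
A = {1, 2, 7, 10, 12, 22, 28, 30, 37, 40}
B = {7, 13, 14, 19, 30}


Set A = {1, 2, 7, 10, 12, 22, 28, 30, 37, 40}
Set B = {7, 13, 14, 19, 30}
A ∪ B includes all elements in either set.
Elements from A: {1, 2, 7, 10, 12, 22, 28, 30, 37, 40}
Elements from B not already included: {13, 14, 19}
A ∪ B = {1, 2, 7, 10, 12, 13, 14, 19, 22, 28, 30, 37, 40}

{1, 2, 7, 10, 12, 13, 14, 19, 22, 28, 30, 37, 40}


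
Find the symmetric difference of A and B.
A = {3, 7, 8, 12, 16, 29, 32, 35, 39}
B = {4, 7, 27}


Set A = {3, 7, 8, 12, 16, 29, 32, 35, 39}
Set B = {4, 7, 27}
A △ B = (A \ B) ∪ (B \ A)
Elements in A but not B: {3, 8, 12, 16, 29, 32, 35, 39}
Elements in B but not A: {4, 27}
A △ B = {3, 4, 8, 12, 16, 27, 29, 32, 35, 39}

{3, 4, 8, 12, 16, 27, 29, 32, 35, 39}


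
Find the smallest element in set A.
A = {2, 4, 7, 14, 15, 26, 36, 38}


Set A = {2, 4, 7, 14, 15, 26, 36, 38}
Elements in ascending order: 2, 4, 7, 14, 15, 26, 36, 38
The smallest element is 2.

2


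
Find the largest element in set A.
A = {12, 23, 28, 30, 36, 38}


Set A = {12, 23, 28, 30, 36, 38}
Elements in ascending order: 12, 23, 28, 30, 36, 38
The largest element is 38.

38


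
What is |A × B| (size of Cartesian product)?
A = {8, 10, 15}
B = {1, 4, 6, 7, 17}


Set A = {8, 10, 15} has 3 elements.
Set B = {1, 4, 6, 7, 17} has 5 elements.
|A × B| = |A| × |B| = 3 × 5 = 15

15


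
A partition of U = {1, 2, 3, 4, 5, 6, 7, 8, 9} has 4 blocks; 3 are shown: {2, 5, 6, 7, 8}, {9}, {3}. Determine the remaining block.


U = {1, 2, 3, 4, 5, 6, 7, 8, 9}
Shown blocks: {2, 5, 6, 7, 8}, {9}, {3}
A partition's blocks are pairwise disjoint and cover U, so the missing block = U \ (union of shown blocks).
Union of shown blocks: {2, 3, 5, 6, 7, 8, 9}
Missing block = U \ (union) = {1, 4}

{1, 4}


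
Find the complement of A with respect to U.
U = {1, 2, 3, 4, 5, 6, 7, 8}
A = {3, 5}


Universal set U = {1, 2, 3, 4, 5, 6, 7, 8}
Set A = {3, 5}
A' = U \ A = elements in U but not in A
Checking each element of U:
1 (not in A, include), 2 (not in A, include), 3 (in A, exclude), 4 (not in A, include), 5 (in A, exclude), 6 (not in A, include), 7 (not in A, include), 8 (not in A, include)
A' = {1, 2, 4, 6, 7, 8}

{1, 2, 4, 6, 7, 8}


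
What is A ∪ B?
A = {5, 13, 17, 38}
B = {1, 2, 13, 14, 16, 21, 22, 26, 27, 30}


Set A = {5, 13, 17, 38}
Set B = {1, 2, 13, 14, 16, 21, 22, 26, 27, 30}
A ∪ B includes all elements in either set.
Elements from A: {5, 13, 17, 38}
Elements from B not already included: {1, 2, 14, 16, 21, 22, 26, 27, 30}
A ∪ B = {1, 2, 5, 13, 14, 16, 17, 21, 22, 26, 27, 30, 38}

{1, 2, 5, 13, 14, 16, 17, 21, 22, 26, 27, 30, 38}


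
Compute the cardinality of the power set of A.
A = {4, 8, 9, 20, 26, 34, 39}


Set A = {4, 8, 9, 20, 26, 34, 39}
|A| = 7
The power set P(A) contains all subsets of A.
|P(A)| = 2^|A| = 2^7 = 128

128


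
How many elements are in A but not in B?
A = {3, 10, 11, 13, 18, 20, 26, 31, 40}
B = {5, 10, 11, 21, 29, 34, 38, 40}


Set A = {3, 10, 11, 13, 18, 20, 26, 31, 40}
Set B = {5, 10, 11, 21, 29, 34, 38, 40}
A \ B = {3, 13, 18, 20, 26, 31}
|A \ B| = 6

6


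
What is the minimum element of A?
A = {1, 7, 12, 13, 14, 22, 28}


Set A = {1, 7, 12, 13, 14, 22, 28}
Elements in ascending order: 1, 7, 12, 13, 14, 22, 28
The smallest element is 1.

1


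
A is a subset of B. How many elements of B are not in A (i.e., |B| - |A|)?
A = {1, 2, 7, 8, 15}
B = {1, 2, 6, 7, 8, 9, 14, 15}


Set A = {1, 2, 7, 8, 15}, |A| = 5
Set B = {1, 2, 6, 7, 8, 9, 14, 15}, |B| = 8
Since A ⊆ B: B \ A = {6, 9, 14}
|B| - |A| = 8 - 5 = 3

3


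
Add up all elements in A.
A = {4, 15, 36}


Set A = {4, 15, 36}
Sum = 4 + 15 + 36 = 55

55


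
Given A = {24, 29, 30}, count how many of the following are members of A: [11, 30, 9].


Set A = {24, 29, 30}
Candidates: [11, 30, 9]
Check each candidate:
11 ∉ A, 30 ∈ A, 9 ∉ A
Count of candidates in A: 1

1
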